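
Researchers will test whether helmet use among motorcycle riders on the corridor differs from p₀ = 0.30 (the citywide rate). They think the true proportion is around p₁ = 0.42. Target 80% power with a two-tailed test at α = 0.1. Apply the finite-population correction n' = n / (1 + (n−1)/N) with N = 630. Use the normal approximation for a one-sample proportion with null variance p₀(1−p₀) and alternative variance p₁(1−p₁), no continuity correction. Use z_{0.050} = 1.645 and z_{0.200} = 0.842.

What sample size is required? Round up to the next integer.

n = [z_{α/2}·√(p₀q₀) + z_β·√(p₁q₁)]² / (p₁ − p₀)²
  = [1.645·√(0.30·0.70) + 0.842·√(0.42·0.58)]² / (0.12)²
  = [1.645·0.4583 + 0.842·0.4936]² / 0.0144
  = [1.1694]² / 0.0144
  = 94.97
Finite-population correction (N = 630): 94.97 / (1 + (94.97 − 1)/630) = 82.64.
Round up → n = 83.

n = 83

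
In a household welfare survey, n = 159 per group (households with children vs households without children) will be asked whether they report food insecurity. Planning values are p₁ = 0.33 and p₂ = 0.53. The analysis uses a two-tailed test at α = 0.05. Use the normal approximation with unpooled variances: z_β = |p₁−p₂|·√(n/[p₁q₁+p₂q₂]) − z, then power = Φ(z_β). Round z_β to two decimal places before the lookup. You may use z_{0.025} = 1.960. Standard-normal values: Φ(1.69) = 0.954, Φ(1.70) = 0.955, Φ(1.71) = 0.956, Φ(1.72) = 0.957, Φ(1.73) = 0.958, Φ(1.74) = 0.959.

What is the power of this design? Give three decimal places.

Power ≈ 0.957

z_β = |p₁−p₂|·√(n/[p₁q₁+p₂q₂]) − z_{α/2}
    = 0.20 · √(159/0.4702) − 1.960
    = 0.20 · 18.3890 − 1.960
    = 3.6778 − 1.960 = 1.7178 → 1.72
Power = Φ(1.72) = 0.957.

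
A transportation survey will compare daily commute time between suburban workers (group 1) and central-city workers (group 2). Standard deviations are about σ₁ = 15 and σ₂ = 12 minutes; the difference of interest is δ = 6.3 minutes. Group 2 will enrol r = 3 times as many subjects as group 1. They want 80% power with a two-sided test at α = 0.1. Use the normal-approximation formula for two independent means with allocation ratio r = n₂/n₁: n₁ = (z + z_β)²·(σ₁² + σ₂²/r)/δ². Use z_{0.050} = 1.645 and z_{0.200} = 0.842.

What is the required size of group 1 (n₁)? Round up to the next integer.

n₁ = 43

n₁ = (z_{α/2} + z_β)² · (σ₁² + σ₂²/r) / δ²
   = (1.645 + 0.842)² · (15² + 12²/3) / 6.3²
   = 6.1852 · (225 + 48) / 39.69
   = 6.1852 · 273 / 39.69
   = 42.54
Round up → n₁ = 43; n₂ = r·n₁ = 3 × 43 = 129.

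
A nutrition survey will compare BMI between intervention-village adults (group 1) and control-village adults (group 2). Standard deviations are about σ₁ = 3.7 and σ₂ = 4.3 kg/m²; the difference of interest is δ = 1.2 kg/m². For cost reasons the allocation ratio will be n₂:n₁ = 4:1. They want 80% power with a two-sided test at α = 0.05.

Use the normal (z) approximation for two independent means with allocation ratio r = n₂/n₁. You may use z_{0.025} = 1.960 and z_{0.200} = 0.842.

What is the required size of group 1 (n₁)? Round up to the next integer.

n₁ = (z_{α/2} + z_β)² · (σ₁² + σ₂²/r) / δ²
   = (1.960 + 0.842)² · (3.7² + 4.3²/4) / 1.2²
   = 7.8512 · (13.69 + 4.6225) / 1.44
   = 7.8512 · 18.3125 / 1.44
   = 99.84
Round up → n₁ = 100; n₂ = r·n₁ = 4 × 100 = 400.

n₁ = 100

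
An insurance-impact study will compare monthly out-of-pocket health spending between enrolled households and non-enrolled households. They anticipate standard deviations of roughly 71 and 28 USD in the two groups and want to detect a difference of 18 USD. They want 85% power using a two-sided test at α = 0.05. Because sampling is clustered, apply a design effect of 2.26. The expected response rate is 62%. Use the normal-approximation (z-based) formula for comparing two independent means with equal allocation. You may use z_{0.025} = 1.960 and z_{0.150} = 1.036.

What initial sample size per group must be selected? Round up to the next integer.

n = 589 per group

n = (z_{α/2} + z_β)² · (σ₁² + σ₂²) / δ²
  = (1.960 + 1.036)² · (71² + 28² = 5825) / 18²
  = 8.9760 · 5825 / 324
  = 161.37
Design effect: 2.26 × 161.37 = 364.71.
Adjust for 62% response: 364.71 / 0.62 = 588.24.
Round up → n = 589 per group.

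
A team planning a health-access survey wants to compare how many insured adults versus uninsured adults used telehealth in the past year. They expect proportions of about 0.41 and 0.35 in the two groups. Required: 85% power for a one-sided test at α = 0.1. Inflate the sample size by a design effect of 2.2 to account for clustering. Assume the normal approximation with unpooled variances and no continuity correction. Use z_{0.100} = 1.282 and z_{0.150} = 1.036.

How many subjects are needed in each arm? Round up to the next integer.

n = (z_α + z_β)² · [p₁(1−p₁) + p₂(1−p₂)] / (p₁ − p₂)²
  = (1.282 + 1.036)² · (0.41·0.59 + 0.35·0.65) / (0.06)²
  = (2.318)² · (0.2419 + 0.2275) / 0.0036
  = 5.3731 · 0.4694 / 0.0036
  = 700.60
Design effect: 2.2 × 700.60 = 1541.31.
Round up → n = 1542 per group.

n = 1542 per group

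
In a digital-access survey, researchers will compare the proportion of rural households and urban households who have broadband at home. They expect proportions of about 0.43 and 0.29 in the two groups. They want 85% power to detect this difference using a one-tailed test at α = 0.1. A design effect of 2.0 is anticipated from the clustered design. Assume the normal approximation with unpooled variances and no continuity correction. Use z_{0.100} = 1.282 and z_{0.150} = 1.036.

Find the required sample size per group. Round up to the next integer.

n = 248 per group

n = (z_α + z_β)² · [p₁(1−p₁) + p₂(1−p₂)] / (p₁ − p₂)²
  = (1.282 + 1.036)² · (0.43·0.57 + 0.29·0.71) / (0.14)²
  = (2.318)² · (0.2451 + 0.2059) / 0.0196
  = 5.3731 · 0.4510 / 0.0196
  = 123.64
Design effect: 2.0 × 123.64 = 247.27.
Round up → n = 248 per group.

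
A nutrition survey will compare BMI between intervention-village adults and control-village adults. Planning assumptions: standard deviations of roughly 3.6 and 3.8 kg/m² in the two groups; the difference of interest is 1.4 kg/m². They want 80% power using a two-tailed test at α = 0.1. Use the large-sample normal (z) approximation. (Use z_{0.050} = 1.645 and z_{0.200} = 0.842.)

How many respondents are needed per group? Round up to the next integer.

n = 87 per group

n = (z_{α/2} + z_β)² · (σ₁² + σ₂²) / δ²
  = (1.645 + 0.842)² · (3.6² + 3.8² = 27.4) / 1.4²
  = 6.1852 · 27.4 / 1.96
  = 86.47
Round up → n = 87 per group.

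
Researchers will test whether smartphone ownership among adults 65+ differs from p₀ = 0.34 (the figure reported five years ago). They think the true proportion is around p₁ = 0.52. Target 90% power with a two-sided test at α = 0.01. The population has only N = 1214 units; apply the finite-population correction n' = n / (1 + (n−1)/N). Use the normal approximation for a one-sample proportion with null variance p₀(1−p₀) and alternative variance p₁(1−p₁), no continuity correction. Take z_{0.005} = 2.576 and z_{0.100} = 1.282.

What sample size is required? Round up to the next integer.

n = 99

n = [z_{α/2}·√(p₀q₀) + z_β·√(p₁q₁)]² / (p₁ − p₀)²
  = [2.576·√(0.34·0.66) + 1.282·√(0.52·0.48)]² / (0.18)²
  = [2.576·0.4737 + 1.282·0.4996]² / 0.0324
  = [1.8608]² / 0.0324
  = 106.87
Finite-population correction (N = 1214): 106.87 / (1 + (106.87 − 1)/1214) = 98.29.
Round up → n = 99.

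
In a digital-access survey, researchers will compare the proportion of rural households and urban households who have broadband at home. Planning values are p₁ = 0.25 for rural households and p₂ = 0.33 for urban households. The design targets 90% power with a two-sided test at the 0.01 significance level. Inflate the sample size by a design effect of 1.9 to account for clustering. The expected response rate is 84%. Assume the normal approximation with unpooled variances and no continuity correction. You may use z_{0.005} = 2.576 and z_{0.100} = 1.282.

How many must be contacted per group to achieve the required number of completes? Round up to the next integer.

n = 2150 per group

n = (z_{α/2} + z_β)² · [p₁(1−p₁) + p₂(1−p₂)] / (p₁ − p₂)²
  = (2.576 + 1.282)² · (0.25·0.75 + 0.33·0.67) / (-0.08)²
  = (3.858)² · (0.1875 + 0.2211) / 0.0064
  = 14.8842 · 0.4086 / 0.0064
  = 950.26
Design effect: 1.9 × 950.26 = 1805.50.
Adjust for 84% response: 1805.50 / 0.84 = 2149.40.
Round up → n = 2150 per group.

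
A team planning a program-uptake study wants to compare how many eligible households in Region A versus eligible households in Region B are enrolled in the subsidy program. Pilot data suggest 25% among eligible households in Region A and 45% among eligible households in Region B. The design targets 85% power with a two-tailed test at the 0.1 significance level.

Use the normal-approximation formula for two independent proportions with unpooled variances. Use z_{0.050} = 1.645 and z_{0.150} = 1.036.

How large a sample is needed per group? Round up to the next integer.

n = 79 per group

n = (z_{α/2} + z_β)² · [p₁(1−p₁) + p₂(1−p₂)] / (p₁ − p₂)²
  = (1.645 + 1.036)² · (0.25·0.75 + 0.45·0.55) / (-0.20)²
  = (2.681)² · (0.1875 + 0.2475) / 0.0400
  = 7.1878 · 0.4350 / 0.0400
  = 78.17
Round up → n = 79 per group.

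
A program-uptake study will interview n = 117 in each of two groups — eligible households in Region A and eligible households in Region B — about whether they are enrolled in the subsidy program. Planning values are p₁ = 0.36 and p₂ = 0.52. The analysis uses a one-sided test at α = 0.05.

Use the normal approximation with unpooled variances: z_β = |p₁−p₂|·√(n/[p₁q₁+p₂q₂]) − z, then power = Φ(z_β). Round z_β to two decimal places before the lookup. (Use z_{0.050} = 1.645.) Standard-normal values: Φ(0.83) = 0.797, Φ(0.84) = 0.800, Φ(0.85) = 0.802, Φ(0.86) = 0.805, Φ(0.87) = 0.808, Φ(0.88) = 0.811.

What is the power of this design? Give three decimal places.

Power ≈ 0.802

z_β = |p₁−p₂|·√(n/[p₁q₁+p₂q₂]) − z_α
    = 0.16 · √(117/0.4800) − 1.645
    = 0.16 · 15.6125 − 1.645
    = 2.4980 − 1.645 = 0.8530 → 0.85
Power = Φ(0.85) = 0.802.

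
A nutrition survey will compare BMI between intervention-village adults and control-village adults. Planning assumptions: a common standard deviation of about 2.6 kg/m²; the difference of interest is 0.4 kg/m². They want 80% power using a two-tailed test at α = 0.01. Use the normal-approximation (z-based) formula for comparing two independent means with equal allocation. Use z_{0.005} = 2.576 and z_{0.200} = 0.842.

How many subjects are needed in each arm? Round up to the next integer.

n = (z_{α/2} + z_β)² · (σ₁² + σ₂²) / δ²
  = (2.576 + 0.842)² · (2·2.6² = 13.52) / 0.4²
  = 11.6827 · 13.52 / 0.16
  = 987.19
Round up → n = 988 per group.

n = 988 per group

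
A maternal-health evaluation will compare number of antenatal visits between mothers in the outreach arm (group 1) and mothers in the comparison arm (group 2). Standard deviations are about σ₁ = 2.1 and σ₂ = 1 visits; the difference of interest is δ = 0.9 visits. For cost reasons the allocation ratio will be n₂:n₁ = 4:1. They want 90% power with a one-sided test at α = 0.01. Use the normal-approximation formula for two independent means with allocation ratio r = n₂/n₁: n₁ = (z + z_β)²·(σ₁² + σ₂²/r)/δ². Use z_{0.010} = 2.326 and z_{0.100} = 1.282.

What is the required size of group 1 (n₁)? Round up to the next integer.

n₁ = 75

n₁ = (z_α + z_β)² · (σ₁² + σ₂²/r) / δ²
   = (2.326 + 1.282)² · (2.1² + 1²/4) / 0.9²
   = 13.0177 · (4.41 + 0.25) / 0.81
   = 13.0177 · 4.66 / 0.81
   = 74.89
Round up → n₁ = 75; n₂ = r·n₁ = 4 × 75 = 300.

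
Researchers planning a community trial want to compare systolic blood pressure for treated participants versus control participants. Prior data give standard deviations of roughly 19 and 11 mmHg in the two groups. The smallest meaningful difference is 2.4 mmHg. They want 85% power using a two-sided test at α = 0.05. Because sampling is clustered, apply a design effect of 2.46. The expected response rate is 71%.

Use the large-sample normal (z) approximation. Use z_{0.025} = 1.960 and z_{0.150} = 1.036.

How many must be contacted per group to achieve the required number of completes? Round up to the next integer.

n = 2603 per group

n = (z_{α/2} + z_β)² · (σ₁² + σ₂²) / δ²
  = (1.960 + 1.036)² · (19² + 11² = 482) / 2.4²
  = 8.9760 · 482 / 5.76
  = 751.12
Design effect: 2.46 × 751.12 = 1847.75.
Adjust for 71% response: 1847.75 / 0.71 = 2602.47.
Round up → n = 2603 per group.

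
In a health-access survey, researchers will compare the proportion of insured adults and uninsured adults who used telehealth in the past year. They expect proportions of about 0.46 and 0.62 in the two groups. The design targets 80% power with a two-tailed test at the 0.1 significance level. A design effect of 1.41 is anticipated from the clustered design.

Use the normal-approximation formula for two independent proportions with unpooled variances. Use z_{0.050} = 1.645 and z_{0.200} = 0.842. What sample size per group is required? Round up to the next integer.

n = (z_{α/2} + z_β)² · [p₁(1−p₁) + p₂(1−p₂)] / (p₁ − p₂)²
  = (1.645 + 0.842)² · (0.46·0.54 + 0.62·0.38) / (-0.16)²
  = (2.487)² · (0.2484 + 0.2356) / 0.0256
  = 6.1852 · 0.4840 / 0.0256
  = 116.94
Design effect: 1.41 × 116.94 = 164.88.
Round up → n = 165 per group.

n = 165 per group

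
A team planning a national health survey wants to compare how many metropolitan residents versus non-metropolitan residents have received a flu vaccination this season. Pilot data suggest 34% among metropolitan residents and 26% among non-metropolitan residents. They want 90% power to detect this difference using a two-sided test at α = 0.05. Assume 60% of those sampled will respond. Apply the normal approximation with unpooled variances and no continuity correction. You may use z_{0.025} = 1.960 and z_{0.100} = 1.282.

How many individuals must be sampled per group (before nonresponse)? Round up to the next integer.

n = 1141 per group

n = (z_{α/2} + z_β)² · [p₁(1−p₁) + p₂(1−p₂)] / (p₁ − p₂)²
  = (1.960 + 1.282)² · (0.34·0.66 + 0.26·0.74) / (0.08)²
  = (3.242)² · (0.2244 + 0.1924) / 0.0064
  = 10.5106 · 0.4168 / 0.0064
  = 684.50
Adjust for 60% response: 684.50 / 0.60 = 1140.83.
Round up → n = 1141 per group.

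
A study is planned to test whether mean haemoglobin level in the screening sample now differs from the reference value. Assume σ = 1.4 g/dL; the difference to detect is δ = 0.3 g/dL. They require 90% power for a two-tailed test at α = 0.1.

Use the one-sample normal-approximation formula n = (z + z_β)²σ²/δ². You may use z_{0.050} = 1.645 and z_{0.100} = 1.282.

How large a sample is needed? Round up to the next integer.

n = (z_{α/2} + z_β)² · σ² / δ²
  = (1.645 + 1.282)² · 1.4² / 0.3²
  = 8.5673 · 1.96 / 0.09
  = 186.58
Round up → n = 187.

n = 187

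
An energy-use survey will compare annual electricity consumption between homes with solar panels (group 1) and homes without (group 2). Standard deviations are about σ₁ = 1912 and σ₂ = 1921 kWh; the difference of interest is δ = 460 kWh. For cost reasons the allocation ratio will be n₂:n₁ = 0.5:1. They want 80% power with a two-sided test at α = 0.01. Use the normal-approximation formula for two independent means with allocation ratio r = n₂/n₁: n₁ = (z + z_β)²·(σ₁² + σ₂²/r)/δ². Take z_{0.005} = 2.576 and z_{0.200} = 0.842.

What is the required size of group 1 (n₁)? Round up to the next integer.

n₁ = (z_{α/2} + z_β)² · (σ₁² + σ₂²/r) / δ²
   = (2.576 + 0.842)² · (1912² + 1921²/0.5) / 460²
   = 11.6827 · (3655744 + 7380482) / 211600
   = 11.6827 · 11036226 / 211600
   = 609.33
Round up → n₁ = 610; n₂ = r·n₁ = 0.5 × 610 = 305.

n₁ = 610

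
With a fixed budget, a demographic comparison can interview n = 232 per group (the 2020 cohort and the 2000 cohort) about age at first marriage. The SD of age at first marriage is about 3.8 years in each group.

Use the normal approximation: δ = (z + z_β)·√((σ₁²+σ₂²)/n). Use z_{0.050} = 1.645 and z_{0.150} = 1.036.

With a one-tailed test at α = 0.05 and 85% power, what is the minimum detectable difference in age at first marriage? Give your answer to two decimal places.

Minimum detectable difference ≈ 0.95 years

δ = (z_α + z_β) · √((σ₁²+σ₂²)/n)
  = (1.645 + 1.036) · √(28.88/232)
  = 2.681 · √0.12448
  = 2.681 · 0.3528
  = 0.9459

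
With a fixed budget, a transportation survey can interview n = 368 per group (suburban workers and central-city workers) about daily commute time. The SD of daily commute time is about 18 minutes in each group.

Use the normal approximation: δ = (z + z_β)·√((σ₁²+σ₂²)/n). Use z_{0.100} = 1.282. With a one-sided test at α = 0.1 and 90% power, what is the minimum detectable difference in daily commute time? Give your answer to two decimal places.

δ = (z_α + z_β) · √((σ₁²+σ₂²)/n)
  = (1.282 + 1.282) · √(648/368)
  = 2.564 · √1.7609
  = 2.564 · 1.3270
  = 3.4024

Minimum detectable difference ≈ 3.40 minutes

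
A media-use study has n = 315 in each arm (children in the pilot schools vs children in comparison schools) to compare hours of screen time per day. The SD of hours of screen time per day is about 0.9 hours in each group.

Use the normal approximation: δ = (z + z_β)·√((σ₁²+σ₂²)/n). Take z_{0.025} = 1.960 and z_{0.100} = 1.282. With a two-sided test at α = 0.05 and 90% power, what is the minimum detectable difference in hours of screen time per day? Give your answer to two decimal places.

δ = (z_{α/2} + z_β) · √((σ₁²+σ₂²)/n)
  = (1.960 + 1.282) · √(1.62/315)
  = 3.242 · √0.00514
  = 3.242 · 0.0717
  = 0.2325

Minimum detectable difference ≈ 0.23 hours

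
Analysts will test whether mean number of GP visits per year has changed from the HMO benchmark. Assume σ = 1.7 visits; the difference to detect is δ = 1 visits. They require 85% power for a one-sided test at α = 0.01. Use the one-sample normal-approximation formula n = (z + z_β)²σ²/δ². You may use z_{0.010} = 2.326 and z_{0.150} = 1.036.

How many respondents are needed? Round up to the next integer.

n = 33

n = (z_α + z_β)² · σ² / δ²
  = (2.326 + 1.036)² · 1.7² / 1²
  = 11.3030 · 2.89 / 1
  = 32.67
Round up → n = 33.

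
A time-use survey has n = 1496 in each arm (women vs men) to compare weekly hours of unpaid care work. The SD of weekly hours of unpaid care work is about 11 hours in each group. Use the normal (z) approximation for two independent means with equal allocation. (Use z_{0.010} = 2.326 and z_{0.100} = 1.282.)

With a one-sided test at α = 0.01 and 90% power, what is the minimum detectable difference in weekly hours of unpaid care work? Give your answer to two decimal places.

δ = (z_α + z_β) · √((σ₁²+σ₂²)/n)
  = (2.326 + 1.282) · √(242/1496)
  = 3.608 · √0.16176
  = 3.608 · 0.4022
  = 1.4511

Minimum detectable difference ≈ 1.45 hours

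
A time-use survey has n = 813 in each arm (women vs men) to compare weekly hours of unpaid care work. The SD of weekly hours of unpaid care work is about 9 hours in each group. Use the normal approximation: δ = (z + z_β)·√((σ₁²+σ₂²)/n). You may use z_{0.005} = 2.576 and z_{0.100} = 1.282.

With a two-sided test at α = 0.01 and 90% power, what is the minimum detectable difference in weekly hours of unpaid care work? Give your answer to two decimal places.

δ = (z_{α/2} + z_β) · √((σ₁²+σ₂²)/n)
  = (2.576 + 1.282) · √(162/813)
  = 3.858 · √0.19926
  = 3.858 · 0.4464
  = 1.7222

Minimum detectable difference ≈ 1.72 hours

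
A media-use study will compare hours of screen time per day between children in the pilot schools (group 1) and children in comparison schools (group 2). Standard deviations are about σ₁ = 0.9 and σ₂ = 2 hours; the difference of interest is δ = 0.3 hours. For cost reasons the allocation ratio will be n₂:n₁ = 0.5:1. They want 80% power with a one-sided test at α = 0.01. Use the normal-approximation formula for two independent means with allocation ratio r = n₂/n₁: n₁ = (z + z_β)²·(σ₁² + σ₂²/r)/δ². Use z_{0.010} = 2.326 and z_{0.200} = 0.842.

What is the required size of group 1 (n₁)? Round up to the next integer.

n₁ = (z_α + z_β)² · (σ₁² + σ₂²/r) / δ²
   = (2.326 + 0.842)² · (0.9² + 2²/0.5) / 0.3²
   = 10.0362 · (0.81 + 8) / 0.09
   = 10.0362 · 8.81 / 0.09
   = 982.43
Round up → n₁ = 983; n₂ = r·n₁ = 0.5 × 983 = 492.

n₁ = 983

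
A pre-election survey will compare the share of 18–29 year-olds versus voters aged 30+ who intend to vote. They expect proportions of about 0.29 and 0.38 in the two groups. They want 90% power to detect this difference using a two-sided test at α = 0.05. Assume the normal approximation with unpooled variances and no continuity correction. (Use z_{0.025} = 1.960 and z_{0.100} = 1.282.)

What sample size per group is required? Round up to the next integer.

n = (z_{α/2} + z_β)² · [p₁(1−p₁) + p₂(1−p₂)] / (p₁ − p₂)²
  = (1.960 + 1.282)² · (0.29·0.71 + 0.38·0.62) / (-0.09)²
  = (3.242)² · (0.2059 + 0.2356) / 0.0081
  = 10.5106 · 0.4415 / 0.0081
  = 572.89
Round up → n = 573 per group.

n = 573 per group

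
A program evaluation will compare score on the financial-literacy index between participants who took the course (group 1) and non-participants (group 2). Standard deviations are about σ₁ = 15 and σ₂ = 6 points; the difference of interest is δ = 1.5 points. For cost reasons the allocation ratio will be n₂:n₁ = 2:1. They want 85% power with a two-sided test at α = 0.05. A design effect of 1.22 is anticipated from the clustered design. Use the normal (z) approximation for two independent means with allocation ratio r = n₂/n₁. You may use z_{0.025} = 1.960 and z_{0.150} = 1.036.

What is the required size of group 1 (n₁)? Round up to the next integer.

n₁ = 1183

n₁ = (z_{α/2} + z_β)² · (σ₁² + σ₂²/r) / δ²
   = (1.960 + 1.036)² · (15² + 6²/2) / 1.5²
   = 8.9760 · (225 + 18) / 2.25
   = 8.9760 · 243 / 2.25
   = 969.41
Design effect: 1.22 × 969.41 = 1182.68.
Round up → n₁ = 1183; n₂ = r·n₁ = 2 × 1183 = 2366.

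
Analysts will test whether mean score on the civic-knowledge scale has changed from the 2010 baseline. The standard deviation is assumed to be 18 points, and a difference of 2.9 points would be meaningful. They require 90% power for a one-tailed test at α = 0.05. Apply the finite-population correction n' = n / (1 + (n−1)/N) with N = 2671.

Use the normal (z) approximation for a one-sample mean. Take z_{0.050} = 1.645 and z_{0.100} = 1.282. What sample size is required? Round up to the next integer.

n = (z_α + z_β)² · σ² / δ²
  = (1.645 + 1.282)² · 18² / 2.9²
  = 8.5673 · 324 / 8.41
  = 330.06
Finite-population correction (N = 2671): 330.06 / (1 + (330.06 − 1)/2671) = 293.86.
Round up → n = 294.

n = 294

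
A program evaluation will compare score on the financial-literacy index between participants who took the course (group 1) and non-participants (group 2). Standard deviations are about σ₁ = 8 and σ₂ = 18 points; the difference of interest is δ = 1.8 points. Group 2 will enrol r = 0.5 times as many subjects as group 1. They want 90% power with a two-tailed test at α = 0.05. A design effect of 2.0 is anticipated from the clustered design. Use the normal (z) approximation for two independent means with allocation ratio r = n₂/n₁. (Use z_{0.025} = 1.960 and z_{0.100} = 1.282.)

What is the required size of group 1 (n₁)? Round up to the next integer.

n₁ = 4620

n₁ = (z_{α/2} + z_β)² · (σ₁² + σ₂²/r) / δ²
   = (1.960 + 1.282)² · (8² + 18²/0.5) / 1.8²
   = 10.5106 · (64 + 648) / 3.24
   = 10.5106 · 712 / 3.24
   = 2309.73
Design effect: 2.0 × 2309.73 = 4619.46.
Round up → n₁ = 4620; n₂ = r·n₁ = 0.5 × 4620 = 2310.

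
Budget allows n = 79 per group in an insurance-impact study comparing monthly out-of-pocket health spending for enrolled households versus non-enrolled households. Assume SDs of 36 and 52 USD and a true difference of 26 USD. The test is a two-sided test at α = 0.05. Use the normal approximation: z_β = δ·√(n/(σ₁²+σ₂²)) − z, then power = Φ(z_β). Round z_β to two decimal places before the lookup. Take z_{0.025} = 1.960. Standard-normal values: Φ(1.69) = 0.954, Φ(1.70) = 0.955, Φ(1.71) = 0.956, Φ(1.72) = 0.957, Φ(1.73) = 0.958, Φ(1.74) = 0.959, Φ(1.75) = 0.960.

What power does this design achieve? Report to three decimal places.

z_β = δ·√(n/(σ₁²+σ₂²)) − z_{α/2}
    = 26 · √(79/4000) − 1.960
    = 26 · 0.14053 − 1.960
    = 3.6539 − 1.960 = 1.6939 → 1.69
Power = Φ(1.69) = 0.954.

Power ≈ 0.954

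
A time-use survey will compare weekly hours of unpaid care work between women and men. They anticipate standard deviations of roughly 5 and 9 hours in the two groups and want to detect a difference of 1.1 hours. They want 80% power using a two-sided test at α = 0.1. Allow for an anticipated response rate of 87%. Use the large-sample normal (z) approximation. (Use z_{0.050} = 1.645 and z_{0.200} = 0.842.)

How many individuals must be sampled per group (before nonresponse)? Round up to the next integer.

n = (z_{α/2} + z_β)² · (σ₁² + σ₂²) / δ²
  = (1.645 + 0.842)² · (5² + 9² = 106) / 1.1²
  = 6.1852 · 106 / 1.21
  = 541.84
Adjust for 87% response: 541.84 / 0.87 = 622.81.
Round up → n = 623 per group.

n = 623 per group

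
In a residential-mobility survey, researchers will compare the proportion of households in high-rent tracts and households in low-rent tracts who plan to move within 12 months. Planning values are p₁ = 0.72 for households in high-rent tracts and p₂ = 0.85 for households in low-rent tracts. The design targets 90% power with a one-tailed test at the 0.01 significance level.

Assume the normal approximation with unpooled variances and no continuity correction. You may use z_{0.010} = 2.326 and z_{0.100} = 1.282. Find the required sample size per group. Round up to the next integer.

n = 254 per group

n = (z_α + z_β)² · [p₁(1−p₁) + p₂(1−p₂)] / (p₁ − p₂)²
  = (2.326 + 1.282)² · (0.72·0.28 + 0.85·0.15) / (-0.13)²
  = (3.608)² · (0.2016 + 0.1275) / 0.0169
  = 13.0177 · 0.3291 / 0.0169
  = 253.50
Round up → n = 254 per group.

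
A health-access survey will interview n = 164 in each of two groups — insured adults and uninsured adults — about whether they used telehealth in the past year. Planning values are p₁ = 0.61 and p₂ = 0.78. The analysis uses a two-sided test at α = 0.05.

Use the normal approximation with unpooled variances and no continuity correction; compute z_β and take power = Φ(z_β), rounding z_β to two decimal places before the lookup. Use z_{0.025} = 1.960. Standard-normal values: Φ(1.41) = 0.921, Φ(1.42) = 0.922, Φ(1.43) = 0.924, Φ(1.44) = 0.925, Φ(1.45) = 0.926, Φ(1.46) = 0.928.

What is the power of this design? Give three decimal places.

z_β = |p₁−p₂|·√(n/[p₁q₁+p₂q₂]) − z_{α/2}
    = 0.17 · √(164/0.4095) − 1.960
    = 0.17 · 20.0122 − 1.960
    = 3.4021 − 1.960 = 1.4421 → 1.44
Power = Φ(1.44) = 0.925.

Power ≈ 0.925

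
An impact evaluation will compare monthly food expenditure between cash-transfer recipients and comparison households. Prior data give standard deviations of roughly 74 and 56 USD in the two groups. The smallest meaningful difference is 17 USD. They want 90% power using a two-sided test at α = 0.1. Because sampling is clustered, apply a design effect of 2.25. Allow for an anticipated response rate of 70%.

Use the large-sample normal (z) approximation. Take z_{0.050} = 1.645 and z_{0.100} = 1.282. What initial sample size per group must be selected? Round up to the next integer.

n = 821 per group

n = (z_{α/2} + z_β)² · (σ₁² + σ₂²) / δ²
  = (1.645 + 1.282)² · (74² + 56² = 8612) / 17²
  = 8.5673 · 8612 / 289
  = 255.30
Design effect: 2.25 × 255.30 = 574.43.
Adjust for 70% response: 574.43 / 0.70 = 820.61.
Round up → n = 821 per group.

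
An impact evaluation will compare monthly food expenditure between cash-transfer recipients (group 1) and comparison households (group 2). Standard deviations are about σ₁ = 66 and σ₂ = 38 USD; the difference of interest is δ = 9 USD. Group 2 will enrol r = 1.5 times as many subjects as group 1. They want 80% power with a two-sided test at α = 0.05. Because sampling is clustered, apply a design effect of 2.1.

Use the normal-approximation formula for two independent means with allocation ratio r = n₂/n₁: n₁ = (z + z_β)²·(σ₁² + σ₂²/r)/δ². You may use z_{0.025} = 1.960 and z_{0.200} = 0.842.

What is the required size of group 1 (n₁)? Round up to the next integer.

n₁ = (z_{α/2} + z_β)² · (σ₁² + σ₂²/r) / δ²
   = (1.960 + 0.842)² · (66² + 38²/1.5) / 9²
   = 7.8512 · (4356 + 962.6667) / 81
   = 7.8512 · 5318.7 / 81
   = 515.53
Design effect: 2.1 × 515.53 = 1082.61.
Round up → n₁ = 1083; n₂ = r·n₁ = 1.5 × 1083 = 1625.

n₁ = 1083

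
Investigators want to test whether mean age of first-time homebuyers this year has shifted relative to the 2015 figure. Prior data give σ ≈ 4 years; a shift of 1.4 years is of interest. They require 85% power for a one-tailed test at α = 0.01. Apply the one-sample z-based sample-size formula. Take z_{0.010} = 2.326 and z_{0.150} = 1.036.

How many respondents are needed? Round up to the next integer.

n = 93

n = (z_α + z_β)² · σ² / δ²
  = (2.326 + 1.036)² · 4² / 1.4²
  = 11.3030 · 16 / 1.96
  = 92.27
Round up → n = 93.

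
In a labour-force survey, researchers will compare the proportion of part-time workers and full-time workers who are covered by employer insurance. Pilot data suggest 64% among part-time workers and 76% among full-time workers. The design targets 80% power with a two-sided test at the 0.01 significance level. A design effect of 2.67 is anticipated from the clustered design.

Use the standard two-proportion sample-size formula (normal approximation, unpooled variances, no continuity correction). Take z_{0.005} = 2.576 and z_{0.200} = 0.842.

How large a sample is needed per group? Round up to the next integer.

n = (z_{α/2} + z_β)² · [p₁(1−p₁) + p₂(1−p₂)] / (p₁ − p₂)²
  = (2.576 + 0.842)² · (0.64·0.36 + 0.76·0.24) / (-0.12)²
  = (3.418)² · (0.2304 + 0.1824) / 0.0144
  = 11.6827 · 0.4128 / 0.0144
  = 334.90
Design effect: 2.67 × 334.90 = 894.20.
Round up → n = 895 per group.

n = 895 per group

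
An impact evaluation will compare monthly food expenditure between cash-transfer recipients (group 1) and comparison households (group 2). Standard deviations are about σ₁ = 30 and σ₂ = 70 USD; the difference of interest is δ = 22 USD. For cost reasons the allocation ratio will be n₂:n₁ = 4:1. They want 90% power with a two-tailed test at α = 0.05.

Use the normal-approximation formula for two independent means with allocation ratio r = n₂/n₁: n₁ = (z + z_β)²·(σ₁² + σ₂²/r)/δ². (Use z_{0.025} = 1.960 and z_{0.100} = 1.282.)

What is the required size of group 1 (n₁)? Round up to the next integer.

n₁ = (z_{α/2} + z_β)² · (σ₁² + σ₂²/r) / δ²
   = (1.960 + 1.282)² · (30² + 70²/4) / 22²
   = 10.5106 · (900 + 1225) / 484
   = 10.5106 · 2125 / 484
   = 46.15
Round up → n₁ = 47; n₂ = r·n₁ = 4 × 47 = 188.

n₁ = 47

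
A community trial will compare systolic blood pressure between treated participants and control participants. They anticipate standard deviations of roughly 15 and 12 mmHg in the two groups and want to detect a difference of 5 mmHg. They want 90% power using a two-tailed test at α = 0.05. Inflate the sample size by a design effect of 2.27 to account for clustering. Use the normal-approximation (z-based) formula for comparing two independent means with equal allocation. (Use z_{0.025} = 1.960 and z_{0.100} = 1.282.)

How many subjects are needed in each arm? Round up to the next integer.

n = 353 per group

n = (z_{α/2} + z_β)² · (σ₁² + σ₂²) / δ²
  = (1.960 + 1.282)² · (15² + 12² = 369) / 5²
  = 10.5106 · 369 / 25
  = 155.14
Design effect: 2.27 × 155.14 = 352.16.
Round up → n = 353 per group.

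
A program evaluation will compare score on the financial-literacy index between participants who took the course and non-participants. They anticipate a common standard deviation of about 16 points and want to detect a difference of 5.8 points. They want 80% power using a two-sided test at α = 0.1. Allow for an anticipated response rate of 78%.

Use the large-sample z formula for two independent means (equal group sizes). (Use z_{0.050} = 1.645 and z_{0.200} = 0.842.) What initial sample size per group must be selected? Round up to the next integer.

n = (z_{α/2} + z_β)² · (σ₁² + σ₂²) / δ²
  = (1.645 + 0.842)² · (2·16² = 512) / 5.8²
  = 6.1852 · 512 / 33.64
  = 94.14
Adjust for 78% response: 94.14 / 0.78 = 120.69.
Round up → n = 121 per group.

n = 121 per group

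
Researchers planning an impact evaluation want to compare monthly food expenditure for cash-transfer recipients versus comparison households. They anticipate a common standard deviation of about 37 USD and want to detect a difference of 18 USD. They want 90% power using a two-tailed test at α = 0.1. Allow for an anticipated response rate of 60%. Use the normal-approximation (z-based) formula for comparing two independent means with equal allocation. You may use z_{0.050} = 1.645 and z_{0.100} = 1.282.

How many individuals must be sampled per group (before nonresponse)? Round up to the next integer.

n = (z_{α/2} + z_β)² · (σ₁² + σ₂²) / δ²
  = (1.645 + 1.282)² · (2·37² = 2738) / 18²
  = 8.5673 · 2738 / 324
  = 72.40
Adjust for 60% response: 72.40 / 0.60 = 120.67.
Round up → n = 121 per group.

n = 121 per group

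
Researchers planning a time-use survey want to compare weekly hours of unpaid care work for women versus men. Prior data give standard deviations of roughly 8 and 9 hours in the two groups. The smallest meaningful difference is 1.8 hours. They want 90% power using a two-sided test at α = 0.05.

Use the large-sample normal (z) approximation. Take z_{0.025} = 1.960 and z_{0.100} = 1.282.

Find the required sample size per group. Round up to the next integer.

n = (z_{α/2} + z_β)² · (σ₁² + σ₂²) / δ²
  = (1.960 + 1.282)² · (8² + 9² = 145) / 1.8²
  = 10.5106 · 145 / 3.24
  = 470.38
Round up → n = 471 per group.

n = 471 per group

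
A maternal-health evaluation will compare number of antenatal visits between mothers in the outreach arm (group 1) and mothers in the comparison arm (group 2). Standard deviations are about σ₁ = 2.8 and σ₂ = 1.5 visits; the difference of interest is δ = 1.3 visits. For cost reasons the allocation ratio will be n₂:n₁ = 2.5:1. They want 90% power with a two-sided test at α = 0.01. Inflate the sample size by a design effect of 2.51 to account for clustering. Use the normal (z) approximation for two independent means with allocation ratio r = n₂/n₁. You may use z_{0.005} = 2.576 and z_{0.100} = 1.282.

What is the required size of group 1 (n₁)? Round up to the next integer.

n₁ = (z_{α/2} + z_β)² · (σ₁² + σ₂²/r) / δ²
   = (2.576 + 1.282)² · (2.8² + 1.5²/2.5) / 1.3²
   = 14.8842 · (7.84 + 0.9) / 1.69
   = 14.8842 · 8.74 / 1.69
   = 76.97
Design effect: 2.51 × 76.97 = 193.21.
Round up → n₁ = 194; n₂ = r·n₁ = 2.5 × 194 = 485.

n₁ = 194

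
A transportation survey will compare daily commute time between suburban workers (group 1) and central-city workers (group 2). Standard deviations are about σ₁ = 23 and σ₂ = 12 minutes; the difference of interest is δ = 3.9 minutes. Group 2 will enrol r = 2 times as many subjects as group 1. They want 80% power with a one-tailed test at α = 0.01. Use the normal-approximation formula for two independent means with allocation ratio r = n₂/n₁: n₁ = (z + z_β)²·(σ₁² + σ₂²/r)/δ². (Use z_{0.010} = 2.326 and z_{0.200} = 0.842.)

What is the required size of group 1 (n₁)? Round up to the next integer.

n₁ = (z_α + z_β)² · (σ₁² + σ₂²/r) / δ²
   = (2.326 + 0.842)² · (23² + 12²/2) / 3.9²
   = 10.0362 · (529 + 72) / 15.21
   = 10.0362 · 601 / 15.21
   = 396.57
Round up → n₁ = 397; n₂ = r·n₁ = 2 × 397 = 794.

n₁ = 397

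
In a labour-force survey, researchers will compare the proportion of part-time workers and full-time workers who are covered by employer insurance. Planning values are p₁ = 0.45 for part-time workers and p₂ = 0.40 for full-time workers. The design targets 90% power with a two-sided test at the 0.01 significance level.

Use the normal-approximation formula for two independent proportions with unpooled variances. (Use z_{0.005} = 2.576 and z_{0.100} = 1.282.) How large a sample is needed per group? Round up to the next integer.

n = (z_{α/2} + z_β)² · [p₁(1−p₁) + p₂(1−p₂)] / (p₁ − p₂)²
  = (2.576 + 1.282)² · (0.45·0.55 + 0.40·0.60) / (0.05)²
  = (3.858)² · (0.2475 + 0.2400) / 0.0025
  = 14.8842 · 0.4875 / 0.0025
  = 2902.41
Round up → n = 2903 per group.

n = 2903 per group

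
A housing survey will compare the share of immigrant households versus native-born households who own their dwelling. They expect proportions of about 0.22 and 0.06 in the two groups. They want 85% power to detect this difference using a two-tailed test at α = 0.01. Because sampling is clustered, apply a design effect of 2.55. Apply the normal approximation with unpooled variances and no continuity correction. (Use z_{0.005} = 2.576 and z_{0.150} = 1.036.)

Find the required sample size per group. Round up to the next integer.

n = (z_{α/2} + z_β)² · [p₁(1−p₁) + p₂(1−p₂)] / (p₁ − p₂)²
  = (2.576 + 1.036)² · (0.22·0.78 + 0.06·0.94) / (0.16)²
  = (3.612)² · (0.1716 + 0.0564) / 0.0256
  = 13.0465 · 0.2280 / 0.0256
  = 116.20
Design effect: 2.55 × 116.20 = 296.30.
Round up → n = 297 per group.

n = 297 per group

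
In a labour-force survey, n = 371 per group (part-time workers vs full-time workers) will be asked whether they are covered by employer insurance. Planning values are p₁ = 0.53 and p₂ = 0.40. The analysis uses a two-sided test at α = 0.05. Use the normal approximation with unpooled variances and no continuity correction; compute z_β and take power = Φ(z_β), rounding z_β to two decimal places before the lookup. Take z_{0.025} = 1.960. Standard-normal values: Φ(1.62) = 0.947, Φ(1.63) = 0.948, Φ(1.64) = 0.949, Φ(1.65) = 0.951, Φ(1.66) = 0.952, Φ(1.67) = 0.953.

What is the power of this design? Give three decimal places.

z_β = |p₁−p₂|·√(n/[p₁q₁+p₂q₂]) − z_{α/2}
    = 0.13 · √(371/0.4891) − 1.960
    = 0.13 · 27.5415 − 1.960
    = 3.5804 − 1.960 = 1.6204 → 1.62
Power = Φ(1.62) = 0.947.

Power ≈ 0.947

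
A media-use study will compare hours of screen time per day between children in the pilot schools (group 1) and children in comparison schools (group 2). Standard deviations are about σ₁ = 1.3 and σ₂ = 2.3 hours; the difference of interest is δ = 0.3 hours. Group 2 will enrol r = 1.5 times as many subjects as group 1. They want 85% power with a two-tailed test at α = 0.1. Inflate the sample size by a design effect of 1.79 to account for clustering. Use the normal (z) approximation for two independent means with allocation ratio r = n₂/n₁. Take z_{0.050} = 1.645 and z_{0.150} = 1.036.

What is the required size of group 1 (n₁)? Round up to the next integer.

n₁ = (z_{α/2} + z_β)² · (σ₁² + σ₂²/r) / δ²
   = (1.645 + 1.036)² · (1.3² + 2.3²/1.5) / 0.3²
   = 7.1878 · (1.69 + 3.5267) / 0.09
   = 7.1878 · 5.2167 / 0.09
   = 416.62
Design effect: 1.79 × 416.62 = 745.76.
Round up → n₁ = 746; n₂ = r·n₁ = 1.5 × 746 = 1119.

n₁ = 746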